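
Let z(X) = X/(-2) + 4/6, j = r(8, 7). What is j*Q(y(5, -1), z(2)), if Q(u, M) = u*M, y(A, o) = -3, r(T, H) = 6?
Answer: 6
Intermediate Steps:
j = 6
z(X) = ⅔ - X/2 (z(X) = X*(-½) + 4*(⅙) = -X/2 + ⅔ = ⅔ - X/2)
Q(u, M) = M*u
j*Q(y(5, -1), z(2)) = 6*((⅔ - ½*2)*(-3)) = 6*((⅔ - 1)*(-3)) = 6*(-⅓*(-3)) = 6*1 = 6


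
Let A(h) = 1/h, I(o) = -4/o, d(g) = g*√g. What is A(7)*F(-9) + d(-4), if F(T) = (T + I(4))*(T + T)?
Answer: 180/7 - 8*I ≈ 25.714 - 8.0*I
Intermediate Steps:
d(g) = g^(3/2)
F(T) = 2*T*(-1 + T) (F(T) = (T - 4/4)*(T + T) = (T - 4*¼)*(2*T) = (T - 1)*(2*T) = (-1 + T)*(2*T) = 2*T*(-1 + T))
A(7)*F(-9) + d(-4) = (2*(-9)*(-1 - 9))/7 + (-4)^(3/2) = (2*(-9)*(-10))/7 - 8*I = (⅐)*180 - 8*I = 180/7 - 8*I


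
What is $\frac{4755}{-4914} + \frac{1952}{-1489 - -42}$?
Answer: $- \frac{5490871}{2370186} \approx -2.3166$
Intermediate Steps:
$\frac{4755}{-4914} + \frac{1952}{-1489 - -42} = 4755 \left(- \frac{1}{4914}\right) + \frac{1952}{-1489 + 42} = - \frac{1585}{1638} + \frac{1952}{-1447} = - \frac{1585}{1638} + 1952 \left(- \frac{1}{1447}\right) = - \frac{1585}{1638} - \frac{1952}{1447} = - \frac{5490871}{2370186}$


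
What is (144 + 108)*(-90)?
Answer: -22680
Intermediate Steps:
(144 + 108)*(-90) = 252*(-90) = -22680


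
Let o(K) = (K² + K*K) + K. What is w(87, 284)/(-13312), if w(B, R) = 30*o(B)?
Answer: -228375/6656 ≈ -34.311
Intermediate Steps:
o(K) = K + 2*K² (o(K) = (K² + K²) + K = 2*K² + K = K + 2*K²)
w(B, R) = 30*B*(1 + 2*B) (w(B, R) = 30*(B*(1 + 2*B)) = 30*B*(1 + 2*B))
w(87, 284)/(-13312) = (30*87*(1 + 2*87))/(-13312) = (30*87*(1 + 174))*(-1/13312) = (30*87*175)*(-1/13312) = 456750*(-1/13312) = -228375/6656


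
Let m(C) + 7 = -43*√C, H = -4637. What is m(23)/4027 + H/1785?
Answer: -18685694/7188195 - 43*√23/4027 ≈ -2.6507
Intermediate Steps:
m(C) = -7 - 43*√C
m(23)/4027 + H/1785 = (-7 - 43*√23)/4027 - 4637/1785 = (-7 - 43*√23)*(1/4027) - 4637*1/1785 = (-7/4027 - 43*√23/4027) - 4637/1785 = -18685694/7188195 - 43*√23/4027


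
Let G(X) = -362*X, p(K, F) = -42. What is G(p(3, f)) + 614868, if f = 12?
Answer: 630072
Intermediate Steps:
G(p(3, f)) + 614868 = -362*(-42) + 614868 = 15204 + 614868 = 630072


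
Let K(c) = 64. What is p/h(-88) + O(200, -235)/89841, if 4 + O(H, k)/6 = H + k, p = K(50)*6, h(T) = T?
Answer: -1438314/329417 ≈ -4.3662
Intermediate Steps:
p = 384 (p = 64*6 = 384)
O(H, k) = -24 + 6*H + 6*k (O(H, k) = -24 + 6*(H + k) = -24 + (6*H + 6*k) = -24 + 6*H + 6*k)
p/h(-88) + O(200, -235)/89841 = 384/(-88) + (-24 + 6*200 + 6*(-235))/89841 = 384*(-1/88) + (-24 + 1200 - 1410)*(1/89841) = -48/11 - 234*1/89841 = -48/11 - 78/29947 = -1438314/329417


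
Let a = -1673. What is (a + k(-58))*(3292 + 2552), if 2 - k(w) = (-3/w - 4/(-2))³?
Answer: -478794991371/48778 ≈ -9.8158e+6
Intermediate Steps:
k(w) = 2 - (2 - 3/w)³ (k(w) = 2 - (-3/w - 4/(-2))³ = 2 - (-3/w - 4*(-½))³ = 2 - (-3/w + 2)³ = 2 - (2 - 3/w)³)
(a + k(-58))*(3292 + 2552) = (-1673 + (2 - 1*(-3 + 2*(-58))³/(-58)³))*(3292 + 2552) = (-1673 + (2 - 1*(-1/195112)*(-3 - 116)³))*5844 = (-1673 + (2 - 1*(-1/195112)*(-119)³))*5844 = (-1673 + (2 - 1*(-1/195112)*(-1685159)))*5844 = (-1673 + (2 - 1685159/195112))*5844 = (-1673 - 1294935/195112)*5844 = -327717311/195112*5844 = -478794991371/48778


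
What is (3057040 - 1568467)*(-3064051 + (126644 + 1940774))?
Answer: -1483560974709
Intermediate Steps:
(3057040 - 1568467)*(-3064051 + (126644 + 1940774)) = 1488573*(-3064051 + 2067418) = 1488573*(-996633) = -1483560974709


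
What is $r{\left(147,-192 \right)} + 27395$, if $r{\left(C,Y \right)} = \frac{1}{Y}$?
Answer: $\frac{5259839}{192} \approx 27395.0$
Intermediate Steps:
$r{\left(147,-192 \right)} + 27395 = \frac{1}{-192} + 27395 = - \frac{1}{192} + 27395 = \frac{5259839}{192}$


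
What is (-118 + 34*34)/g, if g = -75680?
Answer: -519/37840 ≈ -0.013716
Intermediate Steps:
(-118 + 34*34)/g = (-118 + 34*34)/(-75680) = (-118 + 1156)*(-1/75680) = 1038*(-1/75680) = -519/37840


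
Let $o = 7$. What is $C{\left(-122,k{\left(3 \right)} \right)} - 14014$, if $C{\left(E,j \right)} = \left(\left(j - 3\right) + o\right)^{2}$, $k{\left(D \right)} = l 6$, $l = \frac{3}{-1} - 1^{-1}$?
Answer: $-13614$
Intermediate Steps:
$l = -4$ ($l = 3 \left(-1\right) - 1 = -3 - 1 = -4$)
$k{\left(D \right)} = -24$ ($k{\left(D \right)} = \left(-4\right) 6 = -24$)
$C{\left(E,j \right)} = \left(4 + j\right)^{2}$ ($C{\left(E,j \right)} = \left(\left(j - 3\right) + 7\right)^{2} = \left(\left(-3 + j\right) + 7\right)^{2} = \left(4 + j\right)^{2}$)
$C{\left(-122,k{\left(3 \right)} \right)} - 14014 = \left(4 - 24\right)^{2} - 14014 = \left(-20\right)^{2} - 14014 = 400 - 14014 = -13614$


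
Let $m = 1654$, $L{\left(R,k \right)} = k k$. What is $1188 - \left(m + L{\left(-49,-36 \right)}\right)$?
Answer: $-1762$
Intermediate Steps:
$L{\left(R,k \right)} = k^{2}$
$1188 - \left(m + L{\left(-49,-36 \right)}\right) = 1188 - \left(1654 + \left(-36\right)^{2}\right) = 1188 - \left(1654 + 1296\right) = 1188 - 2950 = -1762$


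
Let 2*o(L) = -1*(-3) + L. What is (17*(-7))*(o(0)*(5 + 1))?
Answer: -1071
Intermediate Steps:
o(L) = 3/2 + L/2 (o(L) = (-1*(-3) + L)/2 = (3 + L)/2 = 3/2 + L/2)
(17*(-7))*(o(0)*(5 + 1)) = (17*(-7))*((3/2 + (½)*0)*(5 + 1)) = -119*(3/2 + 0)*6 = -357*6/2 = -119*9 = -1071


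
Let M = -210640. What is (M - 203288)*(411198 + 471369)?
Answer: -365319193176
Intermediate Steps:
(M - 203288)*(411198 + 471369) = (-210640 - 203288)*(411198 + 471369) = -413928*882567 = -365319193176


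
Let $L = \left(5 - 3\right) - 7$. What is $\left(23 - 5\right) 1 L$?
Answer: $-90$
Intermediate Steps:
$L = -5$ ($L = 2 - 7 = -5$)
$\left(23 - 5\right) 1 L = \left(23 - 5\right) 1 \left(-5\right) = 18 \cdot 1 \left(-5\right) = 18 \left(-5\right) = -90$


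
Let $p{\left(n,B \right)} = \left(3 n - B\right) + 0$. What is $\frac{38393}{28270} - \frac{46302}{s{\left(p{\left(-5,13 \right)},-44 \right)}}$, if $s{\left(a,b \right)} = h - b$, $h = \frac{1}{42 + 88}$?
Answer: $- \frac{56648277949}{53910890} \approx -1050.8$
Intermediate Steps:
$p{\left(n,B \right)} = - B + 3 n$ ($p{\left(n,B \right)} = \left(- B + 3 n\right) + 0 = - B + 3 n$)
$h = \frac{1}{130} \approx 0.0076923$
$s{\left(a,b \right)} = \frac{1}{130} - b$
$\frac{38393}{28270} - \frac{46302}{s{\left(p{\left(-5,13 \right)},-44 \right)}} = \frac{38393}{28270} - \frac{46302}{\frac{1}{130} - -44} = 38393 \cdot \frac{1}{28270} - \frac{46302}{\frac{1}{130} + 44} = \frac{38393}{28270} - \frac{46302}{\frac{5721}{130}} = \frac{38393}{28270} - \frac{2006420}{1907} = - \frac{56648277949}{53910890}$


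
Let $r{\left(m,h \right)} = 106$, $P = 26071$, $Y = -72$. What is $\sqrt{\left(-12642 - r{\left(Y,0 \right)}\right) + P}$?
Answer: $\sqrt{13323} \approx 115.43$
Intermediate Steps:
$\sqrt{\left(-12642 - r{\left(Y,0 \right)}\right) + P} = \sqrt{\left(-12642 - 106\right) + 26071} = \sqrt{-12748 + 26071} = \sqrt{13323}$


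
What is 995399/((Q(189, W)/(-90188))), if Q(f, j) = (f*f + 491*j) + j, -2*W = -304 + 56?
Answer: -89773045012/96729 ≈ -9.2809e+5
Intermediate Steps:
W = 124 (W = -(-304 + 56)/2 = -1/2*(-248) = 124)
Q(f, j) = f**2 + 492*j (Q(f, j) = (f**2 + 491*j) + j = f**2 + 492*j)
995399/((Q(189, W)/(-90188))) = 995399/(((189**2 + 492*124)/(-90188))) = 995399/(((35721 + 61008)*(-1/90188))) = 995399/((96729*(-1/90188))) = 995399/(-96729/90188) = 995399*(-90188/96729) = -89773045012/96729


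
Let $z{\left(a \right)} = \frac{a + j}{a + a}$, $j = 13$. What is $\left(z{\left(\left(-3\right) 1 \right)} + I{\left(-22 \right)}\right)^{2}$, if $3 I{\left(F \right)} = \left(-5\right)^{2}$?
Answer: $\frac{400}{9} \approx 44.444$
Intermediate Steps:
$I{\left(F \right)} = \frac{25}{3}$ ($I{\left(F \right)} = \frac{\left(-5\right)^{2}}{3} = \frac{1}{3} \cdot 25 = \frac{25}{3}$)
$z{\left(a \right)} = \frac{13 + a}{2 a}$ ($z{\left(a \right)} = \frac{a + 13}{a + a} = \frac{13 + a}{2 a}$)
$\left(z{\left(\left(-3\right) 1 \right)} + I{\left(-22 \right)}\right)^{2} = \left(\frac{13 - 3}{2 \left(\left(-3\right) 1\right)} + \frac{25}{3}\right)^{2} = \left(\frac{13 - 3}{2 \left(-3\right)} + \frac{25}{3}\right)^{2} = \left(\frac{1}{2} \left(- \frac{1}{3}\right) 10 + \frac{25}{3}\right)^{2} = \left(- \frac{5}{3} + \frac{25}{3}\right)^{2} = \left(\frac{20}{3}\right)^{2} = \frac{400}{9}$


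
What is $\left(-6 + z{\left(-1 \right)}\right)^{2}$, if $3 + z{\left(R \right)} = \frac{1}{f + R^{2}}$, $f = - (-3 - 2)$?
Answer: $\frac{2809}{36} \approx 78.028$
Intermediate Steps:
$f = 5$ ($f = - (-3 - 2) = \left(-1\right) \left(-5\right) = 5$)
$z{\left(R \right)} = -3 + \frac{1}{5 + R^{2}}$
$\left(-6 + z{\left(-1 \right)}\right)^{2} = \left(-6 + \frac{-14 - 3 \left(-1\right)^{2}}{5 + \left(-1\right)^{2}}\right)^{2} = \left(-6 + \frac{-14 - 3}{5 + 1}\right)^{2} = \left(-6 + \frac{-14 - 3}{6}\right)^{2} = \left(-6 + \frac{1}{6} \left(-17\right)\right)^{2} = \left(-6 - \frac{17}{6}\right)^{2} = \left(- \frac{53}{6}\right)^{2} = \frac{2809}{36}$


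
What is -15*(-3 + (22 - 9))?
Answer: -150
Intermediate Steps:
-15*(-3 + (22 - 9)) = -15*(-3 + 13) = -15*10 = -150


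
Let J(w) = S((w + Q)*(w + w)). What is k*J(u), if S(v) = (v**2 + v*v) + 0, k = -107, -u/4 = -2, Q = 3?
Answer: -6628864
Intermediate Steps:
u = 8 (u = -4*(-2) = 8)
S(v) = 2*v**2 (S(v) = (v**2 + v**2) + 0 = 2*v**2 + 0 = 2*v**2)
J(w) = 8*w**2*(3 + w)**2 (J(w) = 2*((w + 3)*(w + w))**2 = 2*((3 + w)*(2*w))**2 = 2*(2*w*(3 + w))**2 = 2*(4*w**2*(3 + w)**2) = 8*w**2*(3 + w)**2)
k*J(u) = -856*8**2*(3 + 8)**2 = -856*64*11**2 = -856*64*121 = -107*61952 = -6628864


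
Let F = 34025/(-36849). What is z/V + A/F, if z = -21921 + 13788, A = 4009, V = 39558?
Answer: -1948028916001/448653650 ≈ -4341.9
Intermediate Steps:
z = -8133
F = -34025/36849 (F = 34025*(-1/36849) = -34025/36849 ≈ -0.92336)
z/V + A/F = -8133/39558 + 4009/(-34025/36849) = -8133*1/39558 + 4009*(-36849/34025) = -2711/13186 - 147727641/34025 = -1948028916001/448653650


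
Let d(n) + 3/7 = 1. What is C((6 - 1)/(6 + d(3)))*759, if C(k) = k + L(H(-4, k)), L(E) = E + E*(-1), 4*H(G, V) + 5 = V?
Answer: 1155/2 ≈ 577.50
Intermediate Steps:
H(G, V) = -5/4 + V/4
L(E) = 0 (L(E) = E - E = 0)
d(n) = 4/7 (d(n) = -3/7 + 1 = 4/7)
C(k) = k (C(k) = k + 0 = k)
C((6 - 1)/(6 + d(3)))*759 = ((6 - 1)/(6 + 4/7))*759 = (5/(46/7))*759 = (5*(7/46))*759 = (35/46)*759 = 1155/2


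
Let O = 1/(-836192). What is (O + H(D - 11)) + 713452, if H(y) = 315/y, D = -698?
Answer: 422976980640667/592860128 ≈ 7.1345e+5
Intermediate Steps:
O = -1/836192 ≈ -1.1959e-6
(O + H(D - 11)) + 713452 = (-1/836192 + 315/(-698 - 11)) + 713452 = (-1/836192 + 315/(-709)) + 713452 = (-1/836192 + 315*(-1/709)) + 713452 = (-1/836192 - 315/709) + 713452 = -263401189/592860128 + 713452 = 422976980640667/592860128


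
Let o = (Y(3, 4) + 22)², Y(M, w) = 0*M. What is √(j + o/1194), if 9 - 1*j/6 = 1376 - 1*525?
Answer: I*√1800433794/597 ≈ 71.075*I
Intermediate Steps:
Y(M, w) = 0
j = -5052 (j = 54 - 6*(1376 - 1*525) = 54 - 6*(1376 - 525) = 54 - 6*851 = 54 - 5106 = -5052)
o = 484 (o = (0 + 22)² = 22² = 484)
√(j + o/1194) = √(-5052 + 484/1194) = √(-5052 + 484*(1/1194)) = √(-5052 + 242/597) = √(-3015802/597) = I*√1800433794/597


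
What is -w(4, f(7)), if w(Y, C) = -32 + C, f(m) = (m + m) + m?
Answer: 11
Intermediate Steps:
f(m) = 3*m (f(m) = 2*m + m = 3*m)
-w(4, f(7)) = -(-32 + 3*7) = -(-32 + 21) = -1*(-11) = 11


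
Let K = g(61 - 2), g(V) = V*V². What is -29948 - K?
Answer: -235327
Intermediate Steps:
g(V) = V³
K = 205379 (K = (61 - 2)³ = 59³ = 205379)
-29948 - K = -29948 - 1*205379 = -29948 - 205379 = -235327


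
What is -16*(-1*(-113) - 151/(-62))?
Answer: -57256/31 ≈ -1847.0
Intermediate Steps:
-16*(-1*(-113) - 151/(-62)) = -16*(113 - 151*(-1/62)) = -16*(113 + 151/62) = -16*7157/62 = -57256/31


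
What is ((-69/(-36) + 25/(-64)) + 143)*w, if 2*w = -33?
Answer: -305239/128 ≈ -2384.7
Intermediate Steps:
w = -33/2 (w = (½)*(-33) = -33/2 ≈ -16.500)
((-69/(-36) + 25/(-64)) + 143)*w = ((-69/(-36) + 25/(-64)) + 143)*(-33/2) = ((-69*(-1/36) + 25*(-1/64)) + 143)*(-33/2) = ((23/12 - 25/64) + 143)*(-33/2) = (293/192 + 143)*(-33/2) = (27749/192)*(-33/2) = -305239/128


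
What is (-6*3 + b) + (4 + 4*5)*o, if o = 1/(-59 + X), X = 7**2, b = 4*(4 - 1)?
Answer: -42/5 ≈ -8.4000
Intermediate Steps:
b = 12 (b = 4*3 = 12)
X = 49
o = -1/10 (o = 1/(-59 + 49) = 1/(-10) = -1/10 ≈ -0.10000)
(-6*3 + b) + (4 + 4*5)*o = (-6*3 + 12) + (4 + 4*5)*(-1/10) = (-18 + 12) + (4 + 20)*(-1/10) = -6 + 24*(-1/10) = -6 - 12/5 = -42/5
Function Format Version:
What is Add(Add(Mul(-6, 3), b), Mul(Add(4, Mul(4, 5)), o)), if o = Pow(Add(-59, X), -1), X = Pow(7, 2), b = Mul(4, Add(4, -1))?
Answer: Rational(-42, 5) ≈ -8.4000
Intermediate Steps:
b = 12 (b = Mul(4, 3) = 12)
X = 49
o = Rational(-1, 10) (o = Pow(Add(-59, 49), -1) = Pow(-10, -1) = Rational(-1, 10) ≈ -0.10000)
Add(Add(Mul(-6, 3), b), Mul(Add(4, Mul(4, 5)), o)) = Add(Add(Mul(-6, 3), 12), Mul(Add(4, Mul(4, 5)), Rational(-1, 10))) = Add(Add(-18, 12), Mul(Add(4, 20), Rational(-1, 10))) = Add(-6, Mul(24, Rational(-1, 10))) = Add(-6, Rational(-12, 5)) = Rational(-42, 5)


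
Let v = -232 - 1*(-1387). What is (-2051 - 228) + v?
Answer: -1124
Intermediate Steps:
v = 1155 (v = -232 + 1387 = 1155)
(-2051 - 228) + v = (-2051 - 228) + 1155 = -2279 + 1155 = -1124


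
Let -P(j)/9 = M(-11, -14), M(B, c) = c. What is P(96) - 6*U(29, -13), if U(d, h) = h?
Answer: 204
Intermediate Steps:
P(j) = 126 (P(j) = -9*(-14) = 126)
P(96) - 6*U(29, -13) = 126 - 6*(-13) = 126 - 1*(-78) = 126 + 78 = 204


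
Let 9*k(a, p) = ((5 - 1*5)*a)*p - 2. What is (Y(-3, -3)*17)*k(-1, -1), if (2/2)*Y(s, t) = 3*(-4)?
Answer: 136/3 ≈ 45.333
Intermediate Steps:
k(a, p) = -2/9 (k(a, p) = (((5 - 1*5)*a)*p - 2)/9 = (((5 - 5)*a)*p - 2)/9 = ((0*a)*p - 2)/9 = (0*p - 2)/9 = (0 - 2)/9 = (⅑)*(-2) = -2/9)
Y(s, t) = -12 (Y(s, t) = 3*(-4) = -12)
(Y(-3, -3)*17)*k(-1, -1) = -12*17*(-2/9) = -204*(-2/9) = 136/3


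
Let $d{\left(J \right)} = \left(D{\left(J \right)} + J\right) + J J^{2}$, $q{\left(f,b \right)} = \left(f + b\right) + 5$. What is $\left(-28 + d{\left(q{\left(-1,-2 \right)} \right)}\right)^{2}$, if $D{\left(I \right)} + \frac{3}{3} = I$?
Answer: $289$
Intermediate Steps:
$D{\left(I \right)} = -1 + I$
$q{\left(f,b \right)} = 5 + b + f$ ($q{\left(f,b \right)} = \left(b + f\right) + 5 = 5 + b + f$)
$d{\left(J \right)} = -1 + J^{3} + 2 J$ ($d{\left(J \right)} = \left(\left(-1 + J\right) + J\right) + J J^{2} = \left(-1 + 2 J\right) + J^{3} = -1 + J^{3} + 2 J$)
$\left(-28 + d{\left(q{\left(-1,-2 \right)} \right)}\right)^{2} = \left(-28 + \left(-1 + \left(5 - 2 - 1\right)^{3} + 2 \left(5 - 2 - 1\right)\right)\right)^{2} = \left(-28 + \left(-1 + 2^{3} + 2 \cdot 2\right)\right)^{2} = \left(-28 + \left(-1 + 8 + 4\right)\right)^{2} = \left(-28 + 11\right)^{2} = \left(-17\right)^{2} = 289$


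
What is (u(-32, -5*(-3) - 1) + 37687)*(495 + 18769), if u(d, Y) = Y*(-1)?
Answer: 725732672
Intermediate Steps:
u(d, Y) = -Y
(u(-32, -5*(-3) - 1) + 37687)*(495 + 18769) = (-(-5*(-3) - 1) + 37687)*(495 + 18769) = (-(15 - 1) + 37687)*19264 = (-1*14 + 37687)*19264 = (-14 + 37687)*19264 = 37673*19264 = 725732672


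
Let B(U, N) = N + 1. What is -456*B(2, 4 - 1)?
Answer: -1824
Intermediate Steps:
B(U, N) = 1 + N
-456*B(2, 4 - 1) = -456*(1 + (4 - 1)) = -456*(1 + 3) = -456*4 = -1824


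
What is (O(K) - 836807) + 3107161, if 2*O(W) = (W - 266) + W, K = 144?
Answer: 2270365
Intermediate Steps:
O(W) = -133 + W (O(W) = ((W - 266) + W)/2 = ((-266 + W) + W)/2 = (-266 + 2*W)/2 = -133 + W)
(O(K) - 836807) + 3107161 = ((-133 + 144) - 836807) + 3107161 = (11 - 836807) + 3107161 = -836796 + 3107161 = 2270365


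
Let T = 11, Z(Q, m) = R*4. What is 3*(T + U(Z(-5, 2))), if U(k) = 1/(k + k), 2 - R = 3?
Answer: 261/8 ≈ 32.625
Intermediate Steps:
R = -1 (R = 2 - 1*3 = 2 - 3 = -1)
Z(Q, m) = -4 (Z(Q, m) = -1*4 = -4)
U(k) = 1/(2*k)
3*(T + U(Z(-5, 2))) = 3*(11 + (½)/(-4)) = 3*(11 + (½)*(-¼)) = 3*(11 - ⅛) = 3*(87/8) = 261/8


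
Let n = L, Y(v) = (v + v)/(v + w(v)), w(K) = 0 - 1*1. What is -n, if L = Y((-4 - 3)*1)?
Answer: -7/4 ≈ -1.7500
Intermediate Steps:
w(K) = -1 (w(K) = 0 - 1 = -1)
Y(v) = 2*v/(-1 + v) (Y(v) = (v + v)/(v - 1) = (2*v)/(-1 + v) = 2*v/(-1 + v))
L = 7/4 (L = 2*((-4 - 3)*1)/(-1 + (-4 - 3)*1) = 2*(-7*1)/(-1 - 7*1) = 2*(-7)/(-1 - 7) = 2*(-7)/(-8) = 2*(-7)*(-⅛) = 7/4 ≈ 1.7500)
n = 7/4 ≈ 1.7500
-n = -1*7/4 = -7/4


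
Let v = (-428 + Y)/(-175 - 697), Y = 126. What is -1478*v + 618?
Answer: 23135/218 ≈ 106.12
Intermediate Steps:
v = 151/436 (v = (-428 + 126)/(-175 - 697) = -302/(-872) = -302*(-1/872) = 151/436 ≈ 0.34633)
-1478*v + 618 = -1478*151/436 + 618 = -111589/218 + 618 = 23135/218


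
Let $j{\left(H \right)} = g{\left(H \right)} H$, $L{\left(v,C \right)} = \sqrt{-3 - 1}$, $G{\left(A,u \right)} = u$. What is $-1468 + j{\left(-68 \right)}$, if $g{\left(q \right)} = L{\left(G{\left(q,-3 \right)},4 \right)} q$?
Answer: $-1468 + 9248 i \approx -1468.0 + 9248.0 i$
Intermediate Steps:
$L{\left(v,C \right)} = 2 i$ ($L{\left(v,C \right)} = \sqrt{-4} = 2 i$)
$g{\left(q \right)} = 2 i q$
$j{\left(H \right)} = 2 i H^{2}$ ($j{\left(H \right)} = 2 i H H = 2 i H^{2}$)
$-1468 + j{\left(-68 \right)} = -1468 + 2 i \left(-68\right)^{2} = -1468 + 2 i 4624 = -1468 + 9248 i$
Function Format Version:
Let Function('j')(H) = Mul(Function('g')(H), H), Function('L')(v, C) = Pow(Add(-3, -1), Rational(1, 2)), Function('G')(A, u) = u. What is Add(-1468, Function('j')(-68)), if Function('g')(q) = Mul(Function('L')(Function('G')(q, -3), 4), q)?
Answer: Add(-1468, Mul(9248, I)) ≈ Add(-1468.0, Mul(9248.0, I))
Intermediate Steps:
Function('L')(v, C) = Mul(2, I) (Function('L')(v, C) = Pow(-4, Rational(1, 2)) = Mul(2, I))
Function('g')(q) = Mul(2, I, q) (Function('g')(q) = Mul(Mul(2, I), q) = Mul(2, I, q))
Function('j')(H) = Mul(2, I, Pow(H, 2)) (Function('j')(H) = Mul(Mul(2, I, H), H) = Mul(2, I, Pow(H, 2)))
Add(-1468, Function('j')(-68)) = Add(-1468, Mul(2, I, Pow(-68, 2))) = Add(-1468, Mul(2, I, 4624)) = Add(-1468, Mul(9248, I))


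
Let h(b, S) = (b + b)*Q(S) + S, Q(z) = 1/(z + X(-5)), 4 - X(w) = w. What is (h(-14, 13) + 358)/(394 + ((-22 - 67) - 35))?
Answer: 4067/2970 ≈ 1.3694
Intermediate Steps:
X(w) = 4 - w
Q(z) = 1/(9 + z) (Q(z) = 1/(z + (4 - 1*(-5))) = 1/(z + (4 + 5)) = 1/(z + 9) = 1/(9 + z))
h(b, S) = S + 2*b/(9 + S) (h(b, S) = (b + b)/(9 + S) + S = (2*b)/(9 + S) + S = 2*b/(9 + S) + S = S + 2*b/(9 + S))
(h(-14, 13) + 358)/(394 + ((-22 - 67) - 35)) = ((2*(-14) + 13*(9 + 13))/(9 + 13) + 358)/(394 + ((-22 - 67) - 35)) = ((-28 + 13*22)/22 + 358)/(394 + (-89 - 35)) = ((-28 + 286)/22 + 358)/(394 - 124) = ((1/22)*258 + 358)/270 = (129/11 + 358)*(1/270) = (4067/11)*(1/270) = 4067/2970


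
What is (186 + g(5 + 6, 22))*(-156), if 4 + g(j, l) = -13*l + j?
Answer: 14508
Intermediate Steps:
g(j, l) = -4 + j - 13*l (g(j, l) = -4 + (-13*l + j) = -4 + (j - 13*l) = -4 + j - 13*l)
(186 + g(5 + 6, 22))*(-156) = (186 + (-4 + (5 + 6) - 13*22))*(-156) = (186 + (-4 + 11 - 286))*(-156) = (186 - 279)*(-156) = -93*(-156) = 14508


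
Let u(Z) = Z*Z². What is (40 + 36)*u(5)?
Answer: 9500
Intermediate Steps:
u(Z) = Z³
(40 + 36)*u(5) = (40 + 36)*5³ = 76*125 = 9500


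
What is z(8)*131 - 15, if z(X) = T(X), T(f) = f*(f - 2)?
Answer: 6273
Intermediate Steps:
T(f) = f*(-2 + f)
z(X) = X*(-2 + X)
z(8)*131 - 15 = (8*(-2 + 8))*131 - 15 = (8*6)*131 - 15 = 48*131 - 15 = 6288 - 15 = 6273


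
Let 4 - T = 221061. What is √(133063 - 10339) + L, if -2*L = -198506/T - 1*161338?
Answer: 17832347880/221057 + 6*√3409 ≈ 81019.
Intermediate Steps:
T = -221057 (T = 4 - 1*221061 = 4 - 221061 = -221057)
L = 17832347880/221057 (L = -(-198506/(-221057) - 1*161338)/2 = -(-198506*(-1/221057) - 161338)/2 = -(198506/221057 - 161338)/2 = -½*(-35664695760/221057) = 17832347880/221057 ≈ 80669.)
√(133063 - 10339) + L = √(133063 - 10339) + 17832347880/221057 = √122724 + 17832347880/221057 = 6*√3409 + 17832347880/221057 = 17832347880/221057 + 6*√3409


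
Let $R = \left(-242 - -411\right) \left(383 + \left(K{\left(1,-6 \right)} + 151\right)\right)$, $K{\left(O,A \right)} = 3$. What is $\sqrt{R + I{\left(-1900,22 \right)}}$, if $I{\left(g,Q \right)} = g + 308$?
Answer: $\sqrt{89161} \approx 298.6$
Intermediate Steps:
$I{\left(g,Q \right)} = 308 + g$
$R = 90753$ ($R = \left(-242 - -411\right) \left(383 + \left(3 + 151\right)\right) = \left(-242 + 411\right) \left(383 + 154\right) = 169 \cdot 537 = 90753$)
$\sqrt{R + I{\left(-1900,22 \right)}} = \sqrt{90753 + \left(308 - 1900\right)} = \sqrt{90753 - 1592} = \sqrt{89161}$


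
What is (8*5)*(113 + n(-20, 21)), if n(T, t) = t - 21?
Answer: 4520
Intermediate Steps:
n(T, t) = -21 + t
(8*5)*(113 + n(-20, 21)) = (8*5)*(113 + (-21 + 21)) = 40*(113 + 0) = 40*113 = 4520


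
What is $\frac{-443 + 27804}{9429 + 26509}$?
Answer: $\frac{27361}{35938} \approx 0.76134$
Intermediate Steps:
$\frac{-443 + 27804}{9429 + 26509} = \frac{27361}{35938}$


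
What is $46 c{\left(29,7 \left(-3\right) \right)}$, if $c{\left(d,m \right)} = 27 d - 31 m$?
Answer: $65964$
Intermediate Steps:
$c{\left(d,m \right)} = - 31 m + 27 d$
$46 c{\left(29,7 \left(-3\right) \right)} = 46 \left(- 31 \cdot 7 \left(-3\right) + 27 \cdot 29\right) = 46 \left(\left(-31\right) \left(-21\right) + 783\right) = 46 \left(651 + 783\right) = 46 \cdot 1434 = 65964$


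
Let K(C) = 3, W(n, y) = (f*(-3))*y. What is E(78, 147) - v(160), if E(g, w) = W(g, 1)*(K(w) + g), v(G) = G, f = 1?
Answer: -403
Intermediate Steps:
W(n, y) = -3*y (W(n, y) = (1*(-3))*y = -3*y)
E(g, w) = -9 - 3*g (E(g, w) = (-3*1)*(3 + g) = -3*(3 + g) = -9 - 3*g)
E(78, 147) - v(160) = (-9 - 3*78) - 1*160 = (-9 - 234) - 160 = -243 - 160 = -403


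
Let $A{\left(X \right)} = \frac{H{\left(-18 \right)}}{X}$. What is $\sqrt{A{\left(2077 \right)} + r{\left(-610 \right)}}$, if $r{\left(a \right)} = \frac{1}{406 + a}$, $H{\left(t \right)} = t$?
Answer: $\frac{i \sqrt{608974323}}{211854} \approx 0.11648 i$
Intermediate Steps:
$A{\left(X \right)} = - \frac{18}{X}$
$\sqrt{A{\left(2077 \right)} + r{\left(-610 \right)}} = \sqrt{- \frac{18}{2077} + \frac{1}{406 - 610}} = \sqrt{\left(-18\right) \frac{1}{2077} + \frac{1}{-204}} = \sqrt{- \frac{18}{2077} - \frac{1}{204}} = \sqrt{- \frac{5749}{423708}} = \frac{i \sqrt{608974323}}{211854}$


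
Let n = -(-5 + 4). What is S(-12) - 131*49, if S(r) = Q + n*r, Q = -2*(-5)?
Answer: -6421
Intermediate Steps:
Q = 10
n = 1 (n = -1*(-1) = 1)
S(r) = 10 + r (S(r) = 10 + 1*r = 10 + r)
S(-12) - 131*49 = (10 - 12) - 131*49 = -2 - 6419 = -6421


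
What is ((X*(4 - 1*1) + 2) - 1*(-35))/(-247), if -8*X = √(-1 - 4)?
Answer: -37/247 + 3*I*√5/1976 ≈ -0.1498 + 0.0033948*I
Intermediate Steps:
X = -I*√5/8 (X = -√(-1 - 4)/8 = -I*√5/8 ≈ -0.27951*I)
((X*(4 - 1*1) + 2) - 1*(-35))/(-247) = (((-I*√5/8)*(4 - 1*1) + 2) - 1*(-35))/(-247) = (((-I*√5/8)*(4 - 1) + 2) + 35)*(-1/247) = ((-I*√5/8*3 + 2) + 35)*(-1/247) = ((-3*I*√5/8 + 2) + 35)*(-1/247) = ((2 - 3*I*√5/8) + 35)*(-1/247) = (37 - 3*I*√5/8)*(-1/247) = -37/247 + 3*I*√5/1976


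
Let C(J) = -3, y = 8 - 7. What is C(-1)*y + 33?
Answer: 30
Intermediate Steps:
y = 1
C(-1)*y + 33 = -3*1 + 33 = -3 + 33 = 30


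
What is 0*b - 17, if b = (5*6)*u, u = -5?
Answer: -17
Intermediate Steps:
b = -150 (b = (5*6)*(-5) = 30*(-5) = -150)
0*b - 17 = 0*(-150) - 17 = 0 - 17 = -17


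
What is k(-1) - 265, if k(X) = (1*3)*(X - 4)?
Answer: -280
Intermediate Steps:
k(X) = -12 + 3*X (k(X) = 3*(-4 + X) = -12 + 3*X)
k(-1) - 265 = (-12 + 3*(-1)) - 265 = (-12 - 3) - 265 = -15 - 265 = -280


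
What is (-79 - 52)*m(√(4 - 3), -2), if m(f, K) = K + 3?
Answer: -131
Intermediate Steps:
m(f, K) = 3 + K
(-79 - 52)*m(√(4 - 3), -2) = (-79 - 52)*(3 - 2) = -131*1 = -131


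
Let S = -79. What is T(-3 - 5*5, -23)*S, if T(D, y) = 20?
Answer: -1580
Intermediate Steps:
T(-3 - 5*5, -23)*S = 20*(-79) = -1580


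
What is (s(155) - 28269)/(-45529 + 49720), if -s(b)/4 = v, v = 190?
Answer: -2639/381 ≈ -6.9265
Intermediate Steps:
s(b) = -760 (s(b) = -4*190 = -760)
(s(155) - 28269)/(-45529 + 49720) = (-760 - 28269)/(-45529 + 49720) = -29029/4191 = -29029*1/4191 = -2639/381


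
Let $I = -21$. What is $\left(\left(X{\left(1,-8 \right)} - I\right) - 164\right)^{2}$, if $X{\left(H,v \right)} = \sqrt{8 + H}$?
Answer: $19600$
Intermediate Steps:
$\left(\left(X{\left(1,-8 \right)} - I\right) - 164\right)^{2} = \left(\left(\sqrt{8 + 1} - -21\right) - 164\right)^{2} = \left(\left(\sqrt{9} + 21\right) - 164\right)^{2} = \left(\left(3 + 21\right) - 164\right)^{2} = \left(24 - 164\right)^{2} = \left(-140\right)^{2} = 19600$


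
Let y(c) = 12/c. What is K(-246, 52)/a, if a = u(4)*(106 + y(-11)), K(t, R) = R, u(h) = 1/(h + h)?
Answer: 2288/577 ≈ 3.9653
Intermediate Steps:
u(h) = 1/(2*h)
a = 577/44 (a = ((1/2)/4)*(106 + 12/(-11)) = ((1/2)*(1/4))*(106 + 12*(-1/11)) = (106 - 12/11)/8 = (1/8)*(1154/11) = 577/44 ≈ 13.114)
K(-246, 52)/a = 52/(577/44) = 52*(44/577) = 2288/577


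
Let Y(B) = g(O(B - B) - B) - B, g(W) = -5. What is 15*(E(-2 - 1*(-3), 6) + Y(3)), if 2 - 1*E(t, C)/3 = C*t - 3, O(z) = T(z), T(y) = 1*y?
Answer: -165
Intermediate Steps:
T(y) = y
O(z) = z
Y(B) = -5 - B
E(t, C) = 15 - 3*C*t (E(t, C) = 6 - 3*(C*t - 3) = 6 - 3*(-3 + C*t) = 6 + (9 - 3*C*t) = 15 - 3*C*t)
15*(E(-2 - 1*(-3), 6) + Y(3)) = 15*((15 - 3*6*(-2 - 1*(-3))) + (-5 - 1*3)) = 15*((15 - 3*6*(-2 + 3)) + (-5 - 3)) = 15*((15 - 3*6*1) - 8) = 15*((15 - 18) - 8) = 15*(-3 - 8) = 15*(-11) = -165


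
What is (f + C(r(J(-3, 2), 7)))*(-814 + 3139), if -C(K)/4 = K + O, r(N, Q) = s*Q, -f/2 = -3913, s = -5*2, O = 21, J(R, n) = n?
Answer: 18651150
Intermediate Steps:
s = -10
f = 7826 (f = -2*(-3913) = 7826)
r(N, Q) = -10*Q
C(K) = -84 - 4*K (C(K) = -4*(K + 21) = -4*(21 + K) = -84 - 4*K)
(f + C(r(J(-3, 2), 7)))*(-814 + 3139) = (7826 + (-84 - (-40)*7))*(-814 + 3139) = (7826 + (-84 - 4*(-70)))*2325 = (7826 + (-84 + 280))*2325 = (7826 + 196)*2325 = 8022*2325 = 18651150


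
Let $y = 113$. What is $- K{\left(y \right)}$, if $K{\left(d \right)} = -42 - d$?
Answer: $155$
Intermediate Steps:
$- K{\left(y \right)} = - (-42 - 113) = \left(-1\right) \left(-155\right) = 155$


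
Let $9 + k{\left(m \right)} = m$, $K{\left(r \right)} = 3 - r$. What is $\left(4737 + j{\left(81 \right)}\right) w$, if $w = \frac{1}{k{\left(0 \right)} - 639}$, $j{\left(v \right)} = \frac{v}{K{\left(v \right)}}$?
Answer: $- \frac{41045}{5616} \approx -7.3086$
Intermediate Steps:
$k{\left(m \right)} = -9 + m$
$j{\left(v \right)} = \frac{v}{3 - v}$
$w = - \frac{1}{648}$ ($w = \frac{1}{\left(-9 + 0\right) - 639} = \frac{1}{-9 - 639} = \frac{1}{-648} = - \frac{1}{648} \approx -0.0015432$)
$\left(4737 + j{\left(81 \right)}\right) w = \left(4737 - \frac{81}{-3 + 81}\right) \left(- \frac{1}{648}\right) = \left(4737 - \frac{81}{78}\right) \left(- \frac{1}{648}\right) = \left(4737 - 81 \cdot \frac{1}{78}\right) \left(- \frac{1}{648}\right) = \left(4737 - \frac{27}{26}\right) \left(- \frac{1}{648}\right) = \frac{123135}{26} \left(- \frac{1}{648}\right) = - \frac{41045}{5616}$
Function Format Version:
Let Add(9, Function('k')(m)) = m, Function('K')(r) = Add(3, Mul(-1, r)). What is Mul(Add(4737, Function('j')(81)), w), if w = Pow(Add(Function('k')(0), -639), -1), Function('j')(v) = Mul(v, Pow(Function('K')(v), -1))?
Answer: Rational(-41045, 5616) ≈ -7.3086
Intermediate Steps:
Function('k')(m) = Add(-9, m)
Function('j')(v) = Mul(v, Pow(Add(3, Mul(-1, v)), -1))
w = Rational(-1, 648) (w = Pow(Add(Add(-9, 0), -639), -1) = Pow(Add(-9, -639), -1) = Pow(-648, -1) = Rational(-1, 648) ≈ -0.0015432)
Mul(Add(4737, Function('j')(81)), w) = Mul(Add(4737, Mul(-1, 81, Pow(Add(-3, 81), -1))), Rational(-1, 648)) = Mul(Add(4737, Mul(-1, 81, Pow(78, -1))), Rational(-1, 648)) = Mul(Add(4737, Mul(-1, 81, Rational(1, 78))), Rational(-1, 648)) = Mul(Add(4737, Rational(-27, 26)), Rational(-1, 648)) = Mul(Rational(123135, 26), Rational(-1, 648)) = Rational(-41045, 5616)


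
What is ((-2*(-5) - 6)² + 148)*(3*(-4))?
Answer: -1968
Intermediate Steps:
((-2*(-5) - 6)² + 148)*(3*(-4)) = ((10 - 6)² + 148)*(-12) = (4² + 148)*(-12) = (16 + 148)*(-12) = 164*(-12) = -1968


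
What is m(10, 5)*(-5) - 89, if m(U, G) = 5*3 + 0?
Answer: -164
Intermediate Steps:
m(U, G) = 15 (m(U, G) = 15 + 0 = 15)
m(10, 5)*(-5) - 89 = 15*(-5) - 89 = -75 - 89 = -164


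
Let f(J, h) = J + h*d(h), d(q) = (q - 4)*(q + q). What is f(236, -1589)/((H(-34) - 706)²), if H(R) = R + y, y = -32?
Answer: -4022199035/297992 ≈ -13498.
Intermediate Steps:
H(R) = -32 + R (H(R) = R - 32 = -32 + R)
d(q) = 2*q*(-4 + q) (d(q) = (-4 + q)*(2*q) = 2*q*(-4 + q))
f(J, h) = J + 2*h²*(-4 + h) (f(J, h) = J + h*(2*h*(-4 + h)) = J + 2*h²*(-4 + h))
f(236, -1589)/((H(-34) - 706)²) = (236 + 2*(-1589)²*(-4 - 1589))/(((-32 - 34) - 706)²) = (236 + 2*2524921*(-1593))/((-66 - 706)²) = (236 - 8044398306)/((-772)²) = -8044398070/595984 = -8044398070*1/595984 = -4022199035/297992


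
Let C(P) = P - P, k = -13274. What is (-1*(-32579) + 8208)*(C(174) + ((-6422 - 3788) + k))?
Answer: -957841908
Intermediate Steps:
C(P) = 0
(-1*(-32579) + 8208)*(C(174) + ((-6422 - 3788) + k)) = (-1*(-32579) + 8208)*(0 + ((-6422 - 3788) - 13274)) = (32579 + 8208)*(0 + (-10210 - 13274)) = 40787*(0 - 23484) = 40787*(-23484) = -957841908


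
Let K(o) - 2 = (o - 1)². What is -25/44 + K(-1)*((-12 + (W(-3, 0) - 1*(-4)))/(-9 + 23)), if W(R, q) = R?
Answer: -1627/308 ≈ -5.2825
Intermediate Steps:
K(o) = 2 + (-1 + o)² (K(o) = 2 + (o - 1)² = 2 + (-1 + o)²)
-25/44 + K(-1)*((-12 + (W(-3, 0) - 1*(-4)))/(-9 + 23)) = -25/44 + (2 + (-1 - 1)²)*((-12 + (-3 - 1*(-4)))/(-9 + 23)) = -25*1/44 + (2 + (-2)²)*((-12 + (-3 + 4))/14) = -25/44 + (2 + 4)*((-12 + 1)*(1/14)) = -25/44 + 6*(-11*1/14) = -25/44 + 6*(-11/14) = -25/44 - 33/7 = -1627/308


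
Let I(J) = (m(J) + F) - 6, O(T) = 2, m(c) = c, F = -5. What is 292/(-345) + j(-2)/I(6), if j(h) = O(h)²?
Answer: -568/345 ≈ -1.6464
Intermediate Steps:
I(J) = -11 + J (I(J) = (J - 5) - 6 = (-5 + J) - 6 = -11 + J)
j(h) = 4 (j(h) = 2² = 4)
292/(-345) + j(-2)/I(6) = 292/(-345) + 4/(-11 + 6) = 292*(-1/345) + 4/(-5) = -292/345 + 4*(-⅕) = -292/345 - ⅘ = -568/345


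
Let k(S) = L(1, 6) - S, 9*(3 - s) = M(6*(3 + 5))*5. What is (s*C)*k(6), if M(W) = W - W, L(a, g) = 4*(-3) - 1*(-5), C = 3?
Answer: -117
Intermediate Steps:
L(a, g) = -7 (L(a, g) = -12 + 5 = -7)
M(W) = 0
s = 3 (s = 3 - 0*5 = 3 - ⅑*0 = 3 + 0 = 3)
k(S) = -7 - S
(s*C)*k(6) = (3*3)*(-7 - 1*6) = 9*(-7 - 6) = 9*(-13) = -117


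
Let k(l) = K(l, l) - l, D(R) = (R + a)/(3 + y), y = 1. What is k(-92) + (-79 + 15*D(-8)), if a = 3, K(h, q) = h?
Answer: -391/4 ≈ -97.750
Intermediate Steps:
D(R) = 3/4 + R/4 (D(R) = (R + 3)/(3 + 1) = (3 + R)/4 = (3 + R)*(1/4) = 3/4 + R/4)
k(l) = 0 (k(l) = l - l = 0)
k(-92) + (-79 + 15*D(-8)) = 0 + (-79 + 15*(3/4 + (1/4)*(-8))) = 0 + (-79 + 15*(3/4 - 2)) = 0 + (-79 + 15*(-5/4)) = 0 + (-79 - 75/4) = 0 - 391/4 = -391/4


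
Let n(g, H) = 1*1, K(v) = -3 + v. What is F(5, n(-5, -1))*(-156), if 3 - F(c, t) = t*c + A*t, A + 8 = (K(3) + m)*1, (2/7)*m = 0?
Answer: -936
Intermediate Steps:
m = 0 (m = (7/2)*0 = 0)
n(g, H) = 1
A = -8 (A = -8 + ((-3 + 3) + 0)*1 = -8 + (0 + 0)*1 = -8 + 0*1 = -8 + 0 = -8)
F(c, t) = 3 + 8*t - c*t (F(c, t) = 3 - (t*c - 8*t) = 3 - (c*t - 8*t) = 3 - (-8*t + c*t) = 3 + (8*t - c*t) = 3 + 8*t - c*t)
F(5, n(-5, -1))*(-156) = (3 + 8*1 - 1*5*1)*(-156) = (3 + 8 - 5)*(-156) = 6*(-156) = -936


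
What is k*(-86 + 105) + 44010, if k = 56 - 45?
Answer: 44219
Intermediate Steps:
k = 11
k*(-86 + 105) + 44010 = 11*(-86 + 105) + 44010 = 11*19 + 44010 = 209 + 44010 = 44219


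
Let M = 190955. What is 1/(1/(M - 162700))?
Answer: 28255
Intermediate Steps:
1/(1/(M - 162700)) = 1/(1/(190955 - 162700)) = 1/(1/28255) = 28255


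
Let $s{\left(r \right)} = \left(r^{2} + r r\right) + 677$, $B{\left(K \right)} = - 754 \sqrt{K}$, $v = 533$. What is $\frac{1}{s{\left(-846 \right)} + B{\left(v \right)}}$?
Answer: $\frac{1432109}{2050633168853} + \frac{754 \sqrt{533}}{2050633168853} \approx 7.0686 \cdot 10^{-7}$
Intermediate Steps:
$s{\left(r \right)} = 677 + 2 r^{2}$ ($s{\left(r \right)} = \left(r^{2} + r^{2}\right) + 677 = 2 r^{2} + 677 = 677 + 2 r^{2}$)
$\frac{1}{s{\left(-846 \right)} + B{\left(v \right)}} = \frac{1}{\left(677 + 2 \left(-846\right)^{2}\right) - 754 \sqrt{533}} = \frac{1}{\left(677 + 2 \cdot 715716\right) - 754 \sqrt{533}} = \frac{1}{\left(677 + 1431432\right) - 754 \sqrt{533}} = \frac{1}{1432109 - 754 \sqrt{533}}$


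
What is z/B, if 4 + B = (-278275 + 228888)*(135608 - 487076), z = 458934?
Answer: 229467/8678975056 ≈ 2.6439e-5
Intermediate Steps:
B = 17357950112 (B = -4 + (-278275 + 228888)*(135608 - 487076) = -4 - 49387*(-351468) = -4 + 17357950116 = 17357950112)
z/B = 458934/17357950112 = 458934*(1/17357950112) = 229467/8678975056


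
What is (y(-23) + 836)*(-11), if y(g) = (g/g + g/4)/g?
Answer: -846241/92 ≈ -9198.3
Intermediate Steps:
y(g) = (1 + g/4)/g (y(g) = (1 + g*(¼))/g = (1 + g/4)/g)
(y(-23) + 836)*(-11) = ((¼)*(4 - 23)/(-23) + 836)*(-11) = ((¼)*(-1/23)*(-19) + 836)*(-11) = (19/92 + 836)*(-11) = (76931/92)*(-11) = -846241/92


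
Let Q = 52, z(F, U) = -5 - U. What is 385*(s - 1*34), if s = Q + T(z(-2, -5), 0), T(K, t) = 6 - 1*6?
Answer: 6930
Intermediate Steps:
T(K, t) = 0 (T(K, t) = 6 - 6 = 0)
s = 52 (s = 52 + 0 = 52)
385*(s - 1*34) = 385*(52 - 1*34) = 385*(52 - 34) = 385*18 = 6930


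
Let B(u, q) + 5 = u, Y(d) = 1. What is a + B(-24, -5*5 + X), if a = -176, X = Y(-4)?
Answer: -205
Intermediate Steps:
X = 1
B(u, q) = -5 + u
a + B(-24, -5*5 + X) = -176 + (-5 - 24) = -176 - 29 = -205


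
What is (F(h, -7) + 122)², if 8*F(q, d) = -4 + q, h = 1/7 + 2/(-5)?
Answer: 1156748121/78400 ≈ 14754.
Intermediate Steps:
h = -9/35 (h = 1*(⅐) + 2*(-⅕) = ⅐ - ⅖ = -9/35 ≈ -0.25714)
F(q, d) = -½ + q/8 (F(q, d) = (-4 + q)/8 = -½ + q/8)
(F(h, -7) + 122)² = ((-½ + (⅛)*(-9/35)) + 122)² = ((-½ - 9/280) + 122)² = (-149/280 + 122)² = (34011/280)² = 1156748121/78400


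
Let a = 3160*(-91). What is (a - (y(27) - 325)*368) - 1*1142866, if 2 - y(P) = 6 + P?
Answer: -1299418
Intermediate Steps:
y(P) = -4 - P (y(P) = 2 - (6 + P) = 2 + (-6 - P) = -4 - P)
a = -287560
(a - (y(27) - 325)*368) - 1*1142866 = (-287560 - ((-4 - 1*27) - 325)*368) - 1*1142866 = (-287560 - ((-4 - 27) - 325)*368) - 1142866 = (-287560 - (-31 - 325)*368) - 1142866 = (-287560 - (-356)*368) - 1142866 = (-287560 - 1*(-131008)) - 1142866 = (-287560 + 131008) - 1142866 = -156552 - 1142866 = -1299418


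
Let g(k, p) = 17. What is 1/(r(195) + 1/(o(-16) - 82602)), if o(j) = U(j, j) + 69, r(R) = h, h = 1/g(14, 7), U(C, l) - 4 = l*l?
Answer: 1398641/82256 ≈ 17.004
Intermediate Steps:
U(C, l) = 4 + l² (U(C, l) = 4 + l*l = 4 + l²)
h = 1/17 ≈ 0.058824
r(R) = 1/17
o(j) = 73 + j² (o(j) = (4 + j²) + 69 = 73 + j²)
1/(r(195) + 1/(o(-16) - 82602)) = 1/(1/17 + 1/((73 + (-16)²) - 82602)) = 1/(1/17 + 1/((73 + 256) - 82602)) = 1/(1/17 + 1/(329 - 82602)) = 1/(1/17 + 1/(-82273)) = 1/(1/17 - 1/82273) = 1/(82256/1398641) = 1398641/82256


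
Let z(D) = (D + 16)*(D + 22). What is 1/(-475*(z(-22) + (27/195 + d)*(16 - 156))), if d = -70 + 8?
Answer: -13/53479300 ≈ -2.4308e-7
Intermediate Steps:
d = -62
z(D) = (16 + D)*(22 + D)
1/(-475*(z(-22) + (27/195 + d)*(16 - 156))) = 1/(-475*((352 + (-22)² + 38*(-22)) + (27/195 - 62)*(16 - 156))) = 1/(-475*((352 + 484 - 836) + (27*(1/195) - 62)*(-140))) = 1/(-475*(0 + (9/65 - 62)*(-140))) = 1/(-475*(0 - 4021/65*(-140))) = 1/(-475*(0 + 112588/13)) = 1/(-475*112588/13) = 1/(-53479300/13) = -13/53479300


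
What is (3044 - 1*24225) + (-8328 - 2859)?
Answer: -32368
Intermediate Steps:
(3044 - 1*24225) + (-8328 - 2859) = (3044 - 24225) - 11187 = -21181 - 11187 = -32368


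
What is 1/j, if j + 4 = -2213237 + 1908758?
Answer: -1/304483 ≈ -3.2843e-6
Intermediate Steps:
j = -304483 (j = -4 + (-2213237 + 1908758) = -4 - 304479 = -304483)
1/j = 1/(-304483) = -1/304483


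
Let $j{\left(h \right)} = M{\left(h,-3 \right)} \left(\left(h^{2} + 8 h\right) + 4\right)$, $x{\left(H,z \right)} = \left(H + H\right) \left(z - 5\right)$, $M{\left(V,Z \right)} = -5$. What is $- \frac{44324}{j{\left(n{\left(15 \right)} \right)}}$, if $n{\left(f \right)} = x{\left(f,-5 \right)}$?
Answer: $\frac{11081}{109505} \approx 0.10119$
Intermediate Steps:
$x{\left(H,z \right)} = 2 H \left(-5 + z\right)$
$n{\left(f \right)} = - 20 f$ ($n{\left(f \right)} = 2 f \left(-5 - 5\right) = 2 f \left(-10\right) = - 20 f$)
$j{\left(h \right)} = -20 - 40 h - 5 h^{2}$ ($j{\left(h \right)} = - 5 \left(\left(h^{2} + 8 h\right) + 4\right) = - 5 \left(4 + h^{2} + 8 h\right) = -20 - 40 h - 5 h^{2}$)
$- \frac{44324}{j{\left(n{\left(15 \right)} \right)}} = - \frac{44324}{-20 - 40 \left(\left(-20\right) 15\right) - 5 \left(\left(-20\right) 15\right)^{2}} = - \frac{44324}{-20 - -12000 - 5 \left(-300\right)^{2}} = - \frac{44324}{-20 + 12000 - 450000} = - \frac{44324}{-438020} = \left(-44324\right) \left(- \frac{1}{438020}\right) = \frac{11081}{109505}$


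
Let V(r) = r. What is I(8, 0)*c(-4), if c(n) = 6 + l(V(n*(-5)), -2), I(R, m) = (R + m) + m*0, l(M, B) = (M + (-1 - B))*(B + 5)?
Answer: 552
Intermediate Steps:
l(M, B) = (5 + B)*(-1 + M - B) (l(M, B) = (-1 + M - B)*(5 + B) = (5 + B)*(-1 + M - B))
I(R, m) = R + m (I(R, m) = (R + m) + 0 = R + m)
c(n) = 9 - 15*n (c(n) = 6 + (-5 - 1*(-2)**2 - 6*(-2) + 5*(n*(-5)) - 2*n*(-5)) = 6 + (-5 - 1*4 + 12 + 5*(-5*n) - (-10)*n) = 6 + (-5 - 4 + 12 - 25*n + 10*n) = 6 + (3 - 15*n) = 9 - 15*n)
I(8, 0)*c(-4) = (8 + 0)*(9 - 15*(-4)) = 8*(9 + 60) = 8*69 = 552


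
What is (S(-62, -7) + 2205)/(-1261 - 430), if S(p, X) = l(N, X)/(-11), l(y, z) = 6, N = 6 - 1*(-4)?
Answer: -24249/18601 ≈ -1.3036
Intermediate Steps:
N = 10 (N = 6 + 4 = 10)
S(p, X) = -6/11 (S(p, X) = 6/(-11) = 6*(-1/11) = -6/11)
(S(-62, -7) + 2205)/(-1261 - 430) = (-6/11 + 2205)/(-1261 - 430) = (24249/11)/(-1691) = (24249/11)*(-1/1691) = -24249/18601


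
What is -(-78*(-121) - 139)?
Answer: -9299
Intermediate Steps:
-(-78*(-121) - 139) = -(9438 - 139) = -1*9299 = -9299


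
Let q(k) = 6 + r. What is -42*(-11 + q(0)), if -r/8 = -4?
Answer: -1134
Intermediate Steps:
r = 32 (r = -8*(-4) = 32)
q(k) = 38 (q(k) = 6 + 32 = 38)
-42*(-11 + q(0)) = -42*(-11 + 38) = -42*27 = -1134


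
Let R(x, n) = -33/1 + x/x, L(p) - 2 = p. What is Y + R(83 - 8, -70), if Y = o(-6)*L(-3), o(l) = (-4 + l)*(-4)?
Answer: -72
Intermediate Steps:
L(p) = 2 + p
R(x, n) = -32 (R(x, n) = -33*1 + 1 = -33 + 1 = -32)
o(l) = 16 - 4*l
Y = -40 (Y = (16 - 4*(-6))*(2 - 3) = (16 + 24)*(-1) = 40*(-1) = -40)
Y + R(83 - 8, -70) = -40 - 32 = -72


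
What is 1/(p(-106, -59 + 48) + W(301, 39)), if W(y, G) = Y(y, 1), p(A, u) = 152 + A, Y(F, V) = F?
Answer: 1/347 ≈ 0.0028818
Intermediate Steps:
W(y, G) = y
1/(p(-106, -59 + 48) + W(301, 39)) = 1/((152 - 106) + 301) = 1/(46 + 301) = 1/347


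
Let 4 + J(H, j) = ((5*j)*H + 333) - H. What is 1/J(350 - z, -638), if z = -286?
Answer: -1/2029147 ≈ -4.9282e-7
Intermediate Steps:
J(H, j) = 329 - H + 5*H*j (J(H, j) = -4 + (((5*j)*H + 333) - H) = -4 + ((5*H*j + 333) - H) = -4 + ((333 + 5*H*j) - H) = -4 + (333 - H + 5*H*j) = 329 - H + 5*H*j)
1/J(350 - z, -638) = 1/(329 - (350 - 1*(-286)) + 5*(350 - 1*(-286))*(-638)) = 1/(329 - (350 + 286) + 5*(350 + 286)*(-638)) = 1/(329 - 1*636 + 5*636*(-638)) = 1/(329 - 636 - 2028840) = 1/(-2029147) = -1/2029147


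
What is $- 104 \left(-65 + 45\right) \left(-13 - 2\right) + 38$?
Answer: $-31162$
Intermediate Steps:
$- 104 \left(-65 + 45\right) \left(-13 - 2\right) + 38 = - 104 \left(\left(-20\right) \left(-15\right)\right) + 38 = \left(-104\right) 300 + 38 = -31200 + 38 = -31162$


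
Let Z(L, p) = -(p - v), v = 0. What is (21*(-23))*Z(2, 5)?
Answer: 2415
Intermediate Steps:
Z(L, p) = -p (Z(L, p) = -(p - 1*0) = -(p + 0) = -p)
(21*(-23))*Z(2, 5) = (21*(-23))*(-1*5) = -483*(-5) = 2415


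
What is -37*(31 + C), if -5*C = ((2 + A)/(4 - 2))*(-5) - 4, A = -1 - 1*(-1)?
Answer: -6068/5 ≈ -1213.6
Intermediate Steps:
A = 0 (A = -1 + 1 = 0)
C = 9/5 (C = -(((2 + 0)/(4 - 2))*(-5) - 4)/5 = -((2/2)*(-5) - 4)/5 = -((2*(½))*(-5) - 4)/5 = -(1*(-5) - 4)/5 = -(-5 - 4)/5 = -⅕*(-9) = 9/5 ≈ 1.8000)
-37*(31 + C) = -37*(31 + 9/5) = -37*164/5 = -6068/5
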